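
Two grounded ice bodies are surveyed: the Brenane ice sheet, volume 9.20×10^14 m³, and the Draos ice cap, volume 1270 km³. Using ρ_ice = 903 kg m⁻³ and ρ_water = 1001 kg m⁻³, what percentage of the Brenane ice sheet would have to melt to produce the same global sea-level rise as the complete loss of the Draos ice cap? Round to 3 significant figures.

≈ 0.138 %

Equal sea-level rise means equal mass of meltwater, i.e. equal mass of ice lost.
Ice mass of Draos: 1.147×10^15 kg; ice mass of Brenane: 8.308×10^17 kg.
Fraction required = 1.147×10^15 / 8.308×10^17 = 1.38×10^-3 → 0.138 %.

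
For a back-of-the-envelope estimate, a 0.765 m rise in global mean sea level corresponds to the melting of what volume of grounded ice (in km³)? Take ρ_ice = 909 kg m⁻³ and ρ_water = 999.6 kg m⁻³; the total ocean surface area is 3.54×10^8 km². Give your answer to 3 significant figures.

≈ 2.98×10^5 km³

Required water volume = Δh × A = 0.765 m × 3.54×10^14 m² = 2.708×10^14 m³ = 2.708×10^5 km³.
Ice volume = water volume × ρ_w/ρ_ice = 2.708×10^5 × 999.6/909 = 2.98×10^5 km³.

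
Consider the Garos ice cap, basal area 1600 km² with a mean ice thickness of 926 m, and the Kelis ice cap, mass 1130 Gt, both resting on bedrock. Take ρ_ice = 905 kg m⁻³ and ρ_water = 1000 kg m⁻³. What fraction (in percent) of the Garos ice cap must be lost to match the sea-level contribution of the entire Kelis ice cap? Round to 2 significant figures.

≈ 84 %

Equal sea-level rise means equal mass of meltwater, i.e. equal mass of ice lost.
Ice mass of Kelis: 1.130×10^15 kg; ice mass of Garos: 1.341×10^15 kg.
Fraction required = 1.130×10^15 / 1.341×10^15 = 0.843 → 84 %.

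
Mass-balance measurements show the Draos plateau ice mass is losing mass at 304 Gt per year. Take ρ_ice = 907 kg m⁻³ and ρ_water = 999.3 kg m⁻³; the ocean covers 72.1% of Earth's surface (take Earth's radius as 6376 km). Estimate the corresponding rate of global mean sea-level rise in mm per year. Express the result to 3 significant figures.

ρ_w = 999.3 kg m⁻³. Annual water volume added = 304 Gt / ρ_w = 3.040×10^14 kg / 999.3 kg m⁻³ = 3.042×10^11 m³.
Δh per year = 3.042×10^11 / 3.68×10^14 = 8.26×10^-4 m = 0.826 mm.

≈ 0.826 mm/yr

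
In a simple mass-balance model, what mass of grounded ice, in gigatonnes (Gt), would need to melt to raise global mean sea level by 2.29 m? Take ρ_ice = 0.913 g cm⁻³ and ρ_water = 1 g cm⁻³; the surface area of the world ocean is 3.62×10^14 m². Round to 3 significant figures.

Required water volume = Δh × A = 2.29 m × 3.62×10^14 m² = 8.290×10^14 m³.
ρ_w = 1 g cm⁻³ = 1000 kg m⁻³, so the mass of water = 8.290×10^14 m³ × 1000 kg m⁻³ = 8.290×10^17 kg = 8.29×10^5 Gt (and the same mass of ice, by conservation).

≈ 8.29×10^5 Gt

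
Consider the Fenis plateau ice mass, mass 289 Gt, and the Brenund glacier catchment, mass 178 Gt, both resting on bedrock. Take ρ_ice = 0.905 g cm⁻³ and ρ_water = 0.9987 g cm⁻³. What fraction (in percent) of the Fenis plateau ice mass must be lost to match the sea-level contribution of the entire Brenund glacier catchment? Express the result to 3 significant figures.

Equal sea-level rise means equal mass of meltwater, i.e. equal mass of ice lost.
Ice mass of Brenund: 1.780×10^14 kg; ice mass of Fenis: 2.890×10^14 kg.
Fraction required = 1.780×10^14 / 2.890×10^14 = 0.616 → 61.6 %.

≈ 61.6 %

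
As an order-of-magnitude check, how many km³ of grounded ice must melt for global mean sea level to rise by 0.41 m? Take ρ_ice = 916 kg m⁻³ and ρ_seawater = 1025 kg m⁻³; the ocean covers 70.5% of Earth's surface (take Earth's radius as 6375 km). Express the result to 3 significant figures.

≈ 1.65×10^5 km³

Required water volume = Δh × A = 0.41 m × 3.60×10^14 m² = 1.476×10^14 m³ = 1.476×10^5 km³.
Ice volume = water volume × ρ_w/ρ_ice = 1.476×10^5 × 1025/916 = 1.65×10^5 km³.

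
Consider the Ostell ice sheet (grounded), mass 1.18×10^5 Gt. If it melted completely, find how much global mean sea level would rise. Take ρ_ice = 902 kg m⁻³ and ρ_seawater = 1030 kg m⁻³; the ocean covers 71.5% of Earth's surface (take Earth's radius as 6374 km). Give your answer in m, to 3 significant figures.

Ostell: 1.18×10^5 Gt = 1.180×10^17 kg; dividing by ρ_w = 1030 kg m⁻³ gives 1.146×10^14 m³ of water.
Spread over 3.65×10^14 m² of ocean, Δh = 1.146×10^14 / 3.65×10^14 = 0.314 m.

≈ 0.314 m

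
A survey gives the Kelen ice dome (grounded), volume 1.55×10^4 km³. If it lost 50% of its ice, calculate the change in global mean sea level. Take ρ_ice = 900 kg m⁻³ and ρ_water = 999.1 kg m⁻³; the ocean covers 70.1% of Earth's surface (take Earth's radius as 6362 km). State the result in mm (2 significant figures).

≈ 20 mm

Kelen: 0.5 × 1.55×10^4 km³ × (900/999.1) = 6981 km³ of water.
Spread over 3.57×10^14 m² of ocean, Δh = 6.981×10^12 / 3.57×10^14 = 0.0196 m = 20 mm.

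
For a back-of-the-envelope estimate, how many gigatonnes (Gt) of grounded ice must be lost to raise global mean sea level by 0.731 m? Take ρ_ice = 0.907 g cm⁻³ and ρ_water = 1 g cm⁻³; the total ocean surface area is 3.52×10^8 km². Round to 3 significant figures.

≈ 2.57×10^5 Gt

Required water volume = Δh × A = 0.731 m × 3.52×10^14 m² = 2.573×10^14 m³.
ρ_w = 1 g cm⁻³ = 1000 kg m⁻³, so the mass of water = 2.573×10^14 m³ × 1000 kg m⁻³ = 2.573×10^17 kg = 2.57×10^5 Gt (and the same mass of ice, by conservation).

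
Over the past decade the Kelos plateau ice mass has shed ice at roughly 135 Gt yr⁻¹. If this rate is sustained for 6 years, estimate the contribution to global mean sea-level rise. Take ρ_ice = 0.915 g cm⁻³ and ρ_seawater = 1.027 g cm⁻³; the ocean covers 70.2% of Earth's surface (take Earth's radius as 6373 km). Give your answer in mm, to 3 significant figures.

≈ 2.20 mm

Total mass lost = 135 Gt/yr × 6 yr = 810.0 Gt = 8.100×10^14 kg.
ρ_w = 1.027 g cm⁻³ = 1027 kg m⁻³, so water volume = 8.100×10^14 / 1027 = 7.887×10^11 m³.
Δh = 7.887×10^11 / 3.58×10^14 = 2.20×10^-3 m = 2.20 mm.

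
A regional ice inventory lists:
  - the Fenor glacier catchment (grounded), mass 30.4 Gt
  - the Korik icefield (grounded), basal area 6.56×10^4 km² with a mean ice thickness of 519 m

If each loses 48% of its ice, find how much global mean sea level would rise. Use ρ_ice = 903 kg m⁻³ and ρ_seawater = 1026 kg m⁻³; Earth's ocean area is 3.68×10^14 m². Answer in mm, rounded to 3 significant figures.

≈ 39.1 mm

Fenor: 0.48 × 30.4 Gt = 1.459×10^13 kg; dividing by ρ_w = 1026 kg m⁻³ gives 1.422×10^10 m³ of water.
Korik: ice volume = 6.56×10^4 km² × 519 m = 3.405×10^4 km³; 0.48 × 3.405×10^4 × (903/1026) = 1.438×10^4 km³ of water.
Total added water ≈ 1.440×10^13 m³ over 3.68×10^14 m² → Δh = 0.0391 m = 39.1 mm.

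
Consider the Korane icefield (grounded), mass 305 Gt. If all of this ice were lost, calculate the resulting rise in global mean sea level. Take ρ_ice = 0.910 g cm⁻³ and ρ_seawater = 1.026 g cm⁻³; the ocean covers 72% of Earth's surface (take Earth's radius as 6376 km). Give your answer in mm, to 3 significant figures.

Korane: 305 Gt = 3.050×10^14 kg; dividing by ρ_w = 1.026 g cm⁻³ = 1026 kg m⁻³ gives 2.973×10^11 m³ of water.
Spread over 3.68×10^14 m² of ocean, Δh = 2.973×10^11 / 3.68×10^14 = 8.08×10^-4 m = 0.808 mm.

≈ 0.808 mm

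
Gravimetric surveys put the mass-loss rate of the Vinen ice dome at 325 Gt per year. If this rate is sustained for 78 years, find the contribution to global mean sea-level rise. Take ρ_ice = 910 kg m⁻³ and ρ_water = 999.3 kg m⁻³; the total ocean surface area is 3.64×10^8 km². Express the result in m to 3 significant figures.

Total mass lost = 325 Gt/yr × 78 yr = 2.535×10^4 Gt = 2.535×10^16 kg.
ρ_w = 999.3 kg m⁻³, so water volume = 2.535×10^16 / 999.3 = 2.537×10^13 m³.
Δh = 2.537×10^13 / 3.64×10^14 = 0.0697 m.

≈ 0.0697 m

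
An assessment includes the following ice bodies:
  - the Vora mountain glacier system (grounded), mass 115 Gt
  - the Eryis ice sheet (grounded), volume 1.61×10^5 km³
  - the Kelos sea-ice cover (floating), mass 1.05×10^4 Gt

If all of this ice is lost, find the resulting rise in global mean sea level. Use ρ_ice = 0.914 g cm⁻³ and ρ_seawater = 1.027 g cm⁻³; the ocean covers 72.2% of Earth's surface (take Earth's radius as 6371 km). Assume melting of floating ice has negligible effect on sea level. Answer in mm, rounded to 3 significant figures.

≈ 389 mm

Vora: 115 Gt = 1.150×10^14 kg; dividing by ρ_w = 1.027 g cm⁻³ = 1027 kg m⁻³ gives 1.120×10^11 m³ of water.
Eryis: 1.61×10^5 km³ × (914/1027) = 1.433×10^5 km³ of water.
The Kelos sea-ice cover is floating and already displaces its own weight of water, so its melt adds essentially nothing to sea level.
Total added water ≈ 1.434×10^14 m³ over 3.68×10^14 m² → Δh = 0.389 m = 389 mm.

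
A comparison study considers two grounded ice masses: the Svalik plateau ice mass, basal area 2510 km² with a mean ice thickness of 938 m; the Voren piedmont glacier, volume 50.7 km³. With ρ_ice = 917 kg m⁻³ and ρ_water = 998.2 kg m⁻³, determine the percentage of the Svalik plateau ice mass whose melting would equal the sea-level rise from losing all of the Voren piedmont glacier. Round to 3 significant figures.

≈ 2.15 %

Equal sea-level rise means equal mass of meltwater, i.e. equal mass of ice lost.
Ice mass of Voren: 4.649×10^13 kg; ice mass of Svalik: 2.159×10^15 kg.
Fraction required = 4.649×10^13 / 2.159×10^15 = 0.0215 → 2.15 %.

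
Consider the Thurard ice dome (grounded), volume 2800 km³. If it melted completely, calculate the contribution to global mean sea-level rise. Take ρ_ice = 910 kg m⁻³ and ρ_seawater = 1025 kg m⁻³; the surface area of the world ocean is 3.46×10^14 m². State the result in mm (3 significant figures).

≈ 7.18 mm

Thurard: 2800 km³ × (910/1025) = 2486 km³ of water.
Spread over 3.46×10^14 m² of ocean, Δh = 2.486×10^12 / 3.46×10^14 = 7.18×10^-3 m = 7.18 mm.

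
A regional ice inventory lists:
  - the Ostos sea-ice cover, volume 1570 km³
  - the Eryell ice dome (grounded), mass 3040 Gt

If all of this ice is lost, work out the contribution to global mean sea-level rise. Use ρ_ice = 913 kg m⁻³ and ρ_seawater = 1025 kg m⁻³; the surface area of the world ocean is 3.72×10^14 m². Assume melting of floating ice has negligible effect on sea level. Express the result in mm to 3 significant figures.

The Ostos sea-ice cover is floating and already displaces its own weight of water, so its melt adds essentially nothing to sea level.
Eryell: 3040 Gt = 3.040×10^15 kg; dividing by ρ_w = 1025 kg m⁻³ gives 2.966×10^12 m³ of water.
Total added water ≈ 2.966×10^12 m³ over 3.72×10^14 m² → Δh = 7.97×10^-3 m = 7.97 mm.

≈ 7.97 mm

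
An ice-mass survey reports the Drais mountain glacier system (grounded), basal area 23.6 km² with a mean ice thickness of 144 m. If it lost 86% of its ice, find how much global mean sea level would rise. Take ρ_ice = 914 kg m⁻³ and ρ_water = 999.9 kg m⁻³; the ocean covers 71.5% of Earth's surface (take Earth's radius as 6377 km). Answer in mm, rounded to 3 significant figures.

≈ 7.31×10^-3 mm

Drais: ice volume = 23.6 km² × 144 m = 3.398 km³; 0.86 × 3.398 × (914/999.9) = 2.672 km³ of water.
Spread over 3.65×10^14 m² of ocean, Δh = 2.672×10^9 / 3.65×10^14 = 7.31×10^-6 m = 7.31×10^-3 mm.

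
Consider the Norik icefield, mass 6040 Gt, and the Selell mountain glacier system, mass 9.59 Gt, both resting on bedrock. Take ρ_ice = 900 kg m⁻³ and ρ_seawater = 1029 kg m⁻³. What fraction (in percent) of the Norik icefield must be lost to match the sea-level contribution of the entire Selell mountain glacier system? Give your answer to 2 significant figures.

≈ 0.16 %

Equal sea-level rise means equal mass of meltwater, i.e. equal mass of ice lost.
Ice mass of Selell: 9.590×10^12 kg; ice mass of Norik: 6.040×10^15 kg.
Fraction required = 9.590×10^12 / 6.040×10^15 = 1.59×10^-3 → 0.16 %.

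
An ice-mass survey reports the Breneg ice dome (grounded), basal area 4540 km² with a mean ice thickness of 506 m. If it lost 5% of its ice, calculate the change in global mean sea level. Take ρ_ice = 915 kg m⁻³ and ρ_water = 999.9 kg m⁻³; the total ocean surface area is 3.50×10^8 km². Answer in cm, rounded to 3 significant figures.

Breneg: ice volume = 4540 km² × 506 m = 2297 km³; 0.05 × 2297 × (915/999.9) = 105.1 km³ of water.
Spread over 3.50×10^14 m² of ocean, Δh = 1.051×10^11 / 3.50×10^14 = 3.00×10^-4 m = 0.0300 cm.

≈ 0.0300 cm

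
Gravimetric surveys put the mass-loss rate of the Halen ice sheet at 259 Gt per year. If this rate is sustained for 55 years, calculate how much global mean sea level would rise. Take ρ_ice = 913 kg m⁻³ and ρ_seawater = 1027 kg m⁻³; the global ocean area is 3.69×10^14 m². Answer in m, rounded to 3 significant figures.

≈ 0.0376 m

Total mass lost = 259 Gt/yr × 55 yr = 1.424×10^4 Gt = 1.424×10^16 kg.
ρ_w = 1027 kg m⁻³, so water volume = 1.424×10^16 / 1027 = 1.387×10^13 m³.
Δh = 1.387×10^13 / 3.69×10^14 = 0.0376 m.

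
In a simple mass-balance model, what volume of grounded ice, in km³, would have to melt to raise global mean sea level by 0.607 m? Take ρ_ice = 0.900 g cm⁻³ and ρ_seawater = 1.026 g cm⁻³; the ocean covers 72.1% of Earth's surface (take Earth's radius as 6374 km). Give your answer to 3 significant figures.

≈ 2.55×10^5 km³

Required water volume = Δh × A = 0.607 m × 3.68×10^14 m² = 2.234×10^14 m³ = 2.234×10^5 km³.
Ice volume = water volume × ρ_w/ρ_ice = 2.234×10^5 × 1026/900 = 2.55×10^5 km³.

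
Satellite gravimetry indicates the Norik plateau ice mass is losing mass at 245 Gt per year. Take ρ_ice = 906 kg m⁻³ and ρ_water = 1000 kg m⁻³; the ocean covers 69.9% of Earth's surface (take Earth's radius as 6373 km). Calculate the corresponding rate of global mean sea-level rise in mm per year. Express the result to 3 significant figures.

ρ_w = 1000 kg m⁻³. Annual water volume added = 245 Gt / ρ_w = 2.450×10^14 kg / 1000 kg m⁻³ = 2.450×10^11 m³.
Δh per year = 2.450×10^11 / 3.57×10^14 = 6.87×10^-4 m = 0.687 mm.

≈ 0.687 mm/yr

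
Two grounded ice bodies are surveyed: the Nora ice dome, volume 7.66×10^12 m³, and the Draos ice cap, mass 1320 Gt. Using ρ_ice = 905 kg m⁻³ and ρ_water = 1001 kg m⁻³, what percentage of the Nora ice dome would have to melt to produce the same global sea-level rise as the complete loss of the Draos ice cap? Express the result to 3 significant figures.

Equal sea-level rise means equal mass of meltwater, i.e. equal mass of ice lost.
Ice mass of Draos: 1.320×10^15 kg; ice mass of Nora: 6.932×10^15 kg.
Fraction required = 1.320×10^15 / 6.932×10^15 = 0.190 → 19.0 %.

≈ 19.0 %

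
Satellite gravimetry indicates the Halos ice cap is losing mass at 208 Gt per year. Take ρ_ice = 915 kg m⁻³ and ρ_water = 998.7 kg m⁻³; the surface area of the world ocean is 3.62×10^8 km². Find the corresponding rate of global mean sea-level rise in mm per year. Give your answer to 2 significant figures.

ρ_w = 998.7 kg m⁻³. Annual water volume added = 208 Gt / ρ_w = 2.080×10^14 kg / 998.7 kg m⁻³ = 2.083×10^11 m³.
Δh per year = 2.083×10^11 / 3.62×10^14 = 5.75×10^-4 m = 0.58 mm.

≈ 0.58 mm/yr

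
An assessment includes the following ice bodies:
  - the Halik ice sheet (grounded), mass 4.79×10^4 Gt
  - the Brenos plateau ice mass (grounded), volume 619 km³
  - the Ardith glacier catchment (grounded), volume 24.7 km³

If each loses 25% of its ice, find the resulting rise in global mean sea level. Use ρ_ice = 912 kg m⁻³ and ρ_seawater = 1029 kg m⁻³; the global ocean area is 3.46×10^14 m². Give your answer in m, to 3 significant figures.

Halik: 0.25 × 4.79×10^4 Gt = 1.198×10^16 kg; dividing by ρ_w = 1029 kg m⁻³ gives 1.164×10^13 m³ of water.
Brenos: 0.25 × 619 km³ × (912/1029) = 137.2 km³ of water.
Ardith: 0.25 × 24.7 km³ × (912/1029) = 5.473 km³ of water.
Total added water ≈ 1.178×10^13 m³ over 3.46×10^14 m² → Δh = 0.0340 m.

≈ 0.0340 m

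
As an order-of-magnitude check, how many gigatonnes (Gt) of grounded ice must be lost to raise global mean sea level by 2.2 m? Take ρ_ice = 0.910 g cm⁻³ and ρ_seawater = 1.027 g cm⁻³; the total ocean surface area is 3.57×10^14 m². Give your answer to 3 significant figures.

≈ 8.07×10^5 Gt

Required water volume = Δh × A = 2.2 m × 3.57×10^14 m² = 7.854×10^14 m³.
ρ_w = 1.027 g cm⁻³ = 1027 kg m⁻³, so the mass of water = 7.854×10^14 m³ × 1027 kg m⁻³ = 8.066×10^17 kg = 8.07×10^5 Gt (and the same mass of ice, by conservation).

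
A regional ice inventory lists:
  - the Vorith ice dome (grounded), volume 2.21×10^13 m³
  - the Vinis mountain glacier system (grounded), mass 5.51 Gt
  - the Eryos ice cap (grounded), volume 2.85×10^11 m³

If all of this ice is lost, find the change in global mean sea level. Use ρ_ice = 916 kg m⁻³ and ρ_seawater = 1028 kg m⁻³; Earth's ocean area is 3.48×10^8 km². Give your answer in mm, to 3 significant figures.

≈ 57.3 mm

Vorith: 2.21×10^13 m³ × (916/1028) = 1.969×10^13 m³ of water.
Vinis: 5.51 Gt = 5.510×10^12 kg; dividing by ρ_w = 1028 kg m⁻³ gives 5.360×10^9 m³ of water.
Eryos: 2.85×10^11 m³ × (916/1028) = 2.539×10^11 m³ of water.
Total added water ≈ 1.995×10^13 m³ over 3.48×10^14 m² → Δh = 0.0573 m = 57.3 mm.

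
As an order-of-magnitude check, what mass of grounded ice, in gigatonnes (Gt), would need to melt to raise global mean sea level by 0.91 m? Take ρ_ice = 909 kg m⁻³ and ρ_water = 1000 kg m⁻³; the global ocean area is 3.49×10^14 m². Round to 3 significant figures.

≈ 3.18×10^5 Gt

Required water volume = Δh × A = 0.91 m × 3.49×10^14 m² = 3.176×10^14 m³.
ρ_w = 1000 kg m⁻³, so the mass of water = 3.176×10^14 m³ × 1000 kg m⁻³ = 3.176×10^17 kg = 3.18×10^5 Gt (and the same mass of ice, by conservation).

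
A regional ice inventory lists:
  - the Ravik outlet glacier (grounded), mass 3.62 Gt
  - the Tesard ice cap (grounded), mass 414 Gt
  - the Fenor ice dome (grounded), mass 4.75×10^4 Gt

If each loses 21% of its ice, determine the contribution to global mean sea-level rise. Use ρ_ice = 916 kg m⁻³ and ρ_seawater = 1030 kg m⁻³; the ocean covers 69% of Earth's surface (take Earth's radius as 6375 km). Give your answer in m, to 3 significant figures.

Ravik: 0.21 × 3.62 Gt = 7.602×10^11 kg; dividing by ρ_w = 1030 kg m⁻³ gives 7.381×10^8 m³ of water.
Tesard: 0.21 × 414 Gt = 8.694×10^13 kg; dividing by ρ_w = 1030 kg m⁻³ gives 8.441×10^10 m³ of water.
Fenor: 0.21 × 4.75×10^4 Gt = 9.975×10^15 kg; dividing by ρ_w = 1030 kg m⁻³ gives 9.684×10^12 m³ of water.
Total added water ≈ 9.770×10^12 m³ over 3.52×10^14 m² → Δh = 0.0277 m.

≈ 0.0277 m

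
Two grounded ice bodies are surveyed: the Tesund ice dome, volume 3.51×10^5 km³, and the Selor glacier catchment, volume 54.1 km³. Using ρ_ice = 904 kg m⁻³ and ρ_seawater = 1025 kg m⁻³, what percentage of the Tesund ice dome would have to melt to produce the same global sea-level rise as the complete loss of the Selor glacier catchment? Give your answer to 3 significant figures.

Equal sea-level rise means equal mass of meltwater, i.e. equal mass of ice lost.
Ice mass of Selor: 4.891×10^13 kg; ice mass of Tesund: 3.173×10^17 kg.
Fraction required = 4.891×10^13 / 3.173×10^17 = 1.54×10^-4 → 0.0154 %.

≈ 0.0154 %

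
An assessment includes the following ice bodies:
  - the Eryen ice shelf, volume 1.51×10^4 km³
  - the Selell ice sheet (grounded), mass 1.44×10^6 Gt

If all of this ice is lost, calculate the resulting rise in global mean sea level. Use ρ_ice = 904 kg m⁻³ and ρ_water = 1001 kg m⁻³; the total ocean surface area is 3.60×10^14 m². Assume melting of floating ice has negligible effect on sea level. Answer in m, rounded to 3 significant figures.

The Eryen ice shelf is floating and already displaces its own weight of water, so its melt adds essentially nothing to sea level.
Selell: 1.44×10^6 Gt = 1.440×10^18 kg; dividing by ρ_w = 1001 kg m⁻³ gives 1.439×10^15 m³ of water.
Total added water ≈ 1.439×10^15 m³ over 3.60×10^14 m² → Δh = 4.00 m.

≈ 4.00 m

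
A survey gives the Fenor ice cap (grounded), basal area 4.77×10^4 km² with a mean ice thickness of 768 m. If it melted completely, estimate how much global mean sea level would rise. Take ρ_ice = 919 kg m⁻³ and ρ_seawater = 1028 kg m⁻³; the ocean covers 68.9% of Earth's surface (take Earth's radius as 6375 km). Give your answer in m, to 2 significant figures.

≈ 0.093 m

Fenor: ice volume = 4.77×10^4 km² × 768 m = 3.663×10^4 km³; 3.663×10^4 × (919/1028) = 3.275×10^4 km³ of water.
Spread over 3.52×10^14 m² of ocean, Δh = 3.275×10^13 / 3.52×10^14 = 0.0931 m.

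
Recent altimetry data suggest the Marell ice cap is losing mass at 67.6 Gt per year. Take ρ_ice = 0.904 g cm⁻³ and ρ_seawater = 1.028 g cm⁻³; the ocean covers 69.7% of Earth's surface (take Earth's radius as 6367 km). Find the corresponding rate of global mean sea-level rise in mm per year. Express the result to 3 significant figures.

≈ 0.185 mm/yr

ρ_w = 1.028 g cm⁻³ = 1028 kg m⁻³. Annual water volume added = 67.6 Gt / ρ_w = 6.760×10^13 kg / 1028 kg m⁻³ = 6.576×10^10 m³.
Δh per year = 6.576×10^10 / 3.55×10^14 = 1.85×10^-4 m = 0.185 mm.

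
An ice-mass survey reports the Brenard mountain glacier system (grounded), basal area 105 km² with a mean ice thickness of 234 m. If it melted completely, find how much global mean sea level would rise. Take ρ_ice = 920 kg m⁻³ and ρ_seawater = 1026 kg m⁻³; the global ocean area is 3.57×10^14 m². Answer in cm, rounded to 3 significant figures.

Brenard: ice volume = 105 km² × 234 m = 24.57 km³; 24.57 × (920/1026) = 22.03 km³ of water.
Spread over 3.57×10^14 m² of ocean, Δh = 2.203×10^10 / 3.57×10^14 = 6.17×10^-5 m = 6.17×10^-3 cm.

≈ 6.17×10^-3 cm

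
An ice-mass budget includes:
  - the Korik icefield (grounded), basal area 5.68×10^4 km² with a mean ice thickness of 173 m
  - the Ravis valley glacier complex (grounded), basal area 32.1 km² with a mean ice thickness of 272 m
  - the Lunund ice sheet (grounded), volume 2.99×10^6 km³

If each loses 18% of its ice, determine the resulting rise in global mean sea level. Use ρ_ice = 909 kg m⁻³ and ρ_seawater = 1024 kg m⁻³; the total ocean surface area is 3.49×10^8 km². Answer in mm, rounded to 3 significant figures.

≈ 1370 mm

Korik: ice volume = 5.68×10^4 km² × 173 m = 9826 km³; 0.18 × 9826 × (909/1024) = 1570 km³ of water.
Ravis: ice volume = 32.1 km² × 272 m = 8.731 km³; 0.18 × 8.731 × (909/1024) = 1.395 km³ of water.
Lunund: 0.18 × 2.99×10^6 km³ × (909/1024) = 4.778×10^5 km³ of water.
Total added water ≈ 4.793×10^14 m³ over 3.49×10^14 m² → Δh = 1.37 m = 1370 mm.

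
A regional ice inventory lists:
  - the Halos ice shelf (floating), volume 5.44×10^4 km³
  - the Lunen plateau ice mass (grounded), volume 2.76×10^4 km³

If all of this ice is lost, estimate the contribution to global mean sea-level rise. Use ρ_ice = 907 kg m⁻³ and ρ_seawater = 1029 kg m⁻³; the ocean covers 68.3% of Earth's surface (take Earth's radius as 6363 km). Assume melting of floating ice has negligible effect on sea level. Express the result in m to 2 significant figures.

≈ 0.070 m

The Halos ice shelf is floating and already displaces its own weight of water, so its melt adds essentially nothing to sea level.
Lunen: 2.76×10^4 km³ × (907/1029) = 2.433×10^4 km³ of water.
Total added water ≈ 2.433×10^13 m³ over 3.47×10^14 m² → Δh = 0.0700 m.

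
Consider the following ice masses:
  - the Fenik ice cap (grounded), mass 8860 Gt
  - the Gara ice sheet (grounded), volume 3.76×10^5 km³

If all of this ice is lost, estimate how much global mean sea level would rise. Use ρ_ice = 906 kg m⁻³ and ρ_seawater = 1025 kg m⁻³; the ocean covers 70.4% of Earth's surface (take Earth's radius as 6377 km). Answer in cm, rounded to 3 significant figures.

≈ 94.8 cm

Fenik: 8860 Gt = 8.860×10^15 kg; dividing by ρ_w = 1025 kg m⁻³ gives 8.644×10^12 m³ of water.
Gara: 3.76×10^5 km³ × (906/1025) = 3.323×10^5 km³ of water.
Total added water ≈ 3.410×10^14 m³ over 3.60×10^14 m² → Δh = 0.948 m = 94.8 cm.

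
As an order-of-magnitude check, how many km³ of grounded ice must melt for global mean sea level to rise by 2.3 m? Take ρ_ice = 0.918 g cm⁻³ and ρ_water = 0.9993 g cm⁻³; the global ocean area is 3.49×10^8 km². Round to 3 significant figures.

≈ 8.74×10^5 km³

Required water volume = Δh × A = 2.3 m × 3.49×10^14 m² = 8.027×10^14 m³ = 8.027×10^5 km³.
Ice volume = water volume × ρ_w/ρ_ice = 8.027×10^5 × 999.3/918 = 8.74×10^5 km³.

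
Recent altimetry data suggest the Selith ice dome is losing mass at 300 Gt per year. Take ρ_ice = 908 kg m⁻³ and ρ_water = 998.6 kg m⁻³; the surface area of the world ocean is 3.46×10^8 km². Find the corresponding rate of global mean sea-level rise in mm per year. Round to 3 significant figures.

≈ 0.868 mm/yr

ρ_w = 998.6 kg m⁻³. Annual water volume added = 300 Gt / ρ_w = 3.000×10^14 kg / 998.6 kg m⁻³ = 3.004×10^11 m³.
Δh per year = 3.004×10^11 / 3.46×10^14 = 8.68×10^-4 m = 0.868 mm.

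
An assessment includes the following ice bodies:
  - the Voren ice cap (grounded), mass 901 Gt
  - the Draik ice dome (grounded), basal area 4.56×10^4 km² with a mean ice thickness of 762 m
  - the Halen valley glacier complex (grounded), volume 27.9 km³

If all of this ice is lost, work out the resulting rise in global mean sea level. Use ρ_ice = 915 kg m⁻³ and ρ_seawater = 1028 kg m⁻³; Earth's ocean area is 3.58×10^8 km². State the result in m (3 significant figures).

Voren: 901 Gt = 9.010×10^14 kg; dividing by ρ_w = 1028 kg m⁻³ gives 8.765×10^11 m³ of water.
Draik: ice volume = 4.56×10^4 km² × 762 m = 3.475×10^4 km³; 3.475×10^4 × (915/1028) = 3.093×10^4 km³ of water.
Halen: 27.9 km³ × (915/1028) = 24.83 km³ of water.
Total added water ≈ 3.183×10^13 m³ over 3.58×10^14 m² → Δh = 0.0889 m.

≈ 0.0889 m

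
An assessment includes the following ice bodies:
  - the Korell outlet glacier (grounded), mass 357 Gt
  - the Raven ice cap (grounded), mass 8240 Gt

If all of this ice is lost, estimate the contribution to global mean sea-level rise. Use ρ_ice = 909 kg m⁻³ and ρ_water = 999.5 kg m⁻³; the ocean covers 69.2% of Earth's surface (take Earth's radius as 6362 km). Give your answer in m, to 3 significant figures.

Korell: 357 Gt = 3.570×10^14 kg; dividing by ρ_w = 999.5 kg m⁻³ gives 3.572×10^11 m³ of water.
Raven: 8240 Gt = 8.240×10^15 kg; dividing by ρ_w = 999.5 kg m⁻³ gives 8.244×10^12 m³ of water.
Total added water ≈ 8.601×10^12 m³ over 3.52×10^14 m² → Δh = 0.0244 m.

≈ 0.0244 m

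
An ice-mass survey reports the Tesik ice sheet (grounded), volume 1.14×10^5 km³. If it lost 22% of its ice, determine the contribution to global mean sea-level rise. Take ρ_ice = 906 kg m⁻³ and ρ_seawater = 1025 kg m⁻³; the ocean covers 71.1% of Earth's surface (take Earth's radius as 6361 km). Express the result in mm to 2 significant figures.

≈ 61 mm

Tesik: 0.22 × 1.14×10^5 km³ × (906/1025) = 2.217×10^4 km³ of water.
Spread over 3.62×10^14 m² of ocean, Δh = 2.217×10^13 / 3.62×10^14 = 0.0613 m = 61 mm.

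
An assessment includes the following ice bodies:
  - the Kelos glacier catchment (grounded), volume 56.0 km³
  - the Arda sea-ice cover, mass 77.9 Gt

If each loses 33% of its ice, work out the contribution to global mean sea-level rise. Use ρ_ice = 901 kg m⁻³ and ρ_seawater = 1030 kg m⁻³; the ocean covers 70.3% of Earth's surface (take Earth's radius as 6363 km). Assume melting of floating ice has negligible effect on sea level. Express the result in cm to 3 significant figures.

≈ 4.52×10^-3 cm

Kelos: 0.33 × 56.0 km³ × (901/1030) = 16.17 km³ of water.
The Arda sea-ice cover is floating and already displaces its own weight of water, so its melt adds essentially nothing to sea level.
Total added water ≈ 1.617×10^10 m³ over 3.58×10^14 m² → Δh = 4.52×10^-5 m = 4.52×10^-3 cm.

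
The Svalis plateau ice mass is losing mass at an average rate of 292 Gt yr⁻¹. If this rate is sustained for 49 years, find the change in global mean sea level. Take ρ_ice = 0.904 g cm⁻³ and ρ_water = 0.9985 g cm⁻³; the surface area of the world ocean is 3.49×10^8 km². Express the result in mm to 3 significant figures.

≈ 41.1 mm

Total mass lost = 292 Gt/yr × 49 yr = 1.431×10^4 Gt = 1.431×10^16 kg.
ρ_w = 0.9985 g cm⁻³ = 998.5 kg m⁻³, so water volume = 1.431×10^16 / 998.5 = 1.433×10^13 m³.
Δh = 1.433×10^13 / 3.49×10^14 = 0.0411 m = 41.1 mm.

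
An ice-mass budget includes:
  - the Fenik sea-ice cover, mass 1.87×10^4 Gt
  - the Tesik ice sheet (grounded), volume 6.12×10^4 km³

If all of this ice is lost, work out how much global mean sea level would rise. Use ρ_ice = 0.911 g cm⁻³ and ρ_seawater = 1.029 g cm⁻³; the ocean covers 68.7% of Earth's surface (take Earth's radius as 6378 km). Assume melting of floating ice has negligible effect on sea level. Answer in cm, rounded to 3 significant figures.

The Fenik sea-ice cover is floating and already displaces its own weight of water, so its melt adds essentially nothing to sea level.
Tesik: 6.12×10^4 km³ × (911/1029) = 5.418×10^4 km³ of water.
Total added water ≈ 5.418×10^13 m³ over 3.51×10^14 m² → Δh = 0.154 m = 15.4 cm.

≈ 15.4 cm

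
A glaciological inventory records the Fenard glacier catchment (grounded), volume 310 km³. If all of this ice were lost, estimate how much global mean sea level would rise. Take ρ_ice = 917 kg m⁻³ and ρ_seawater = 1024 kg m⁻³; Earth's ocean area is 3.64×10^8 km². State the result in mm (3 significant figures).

Fenard: 310 km³ × (917/1024) = 277.6 km³ of water.
Spread over 3.64×10^14 m² of ocean, Δh = 2.776×10^11 / 3.64×10^14 = 7.63×10^-4 m = 0.763 mm.

≈ 0.763 mm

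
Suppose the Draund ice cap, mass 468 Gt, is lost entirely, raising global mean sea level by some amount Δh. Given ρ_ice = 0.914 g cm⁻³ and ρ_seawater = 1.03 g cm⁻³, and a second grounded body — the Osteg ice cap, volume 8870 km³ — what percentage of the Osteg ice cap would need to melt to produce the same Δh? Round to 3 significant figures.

Equal sea-level rise means equal mass of meltwater, i.e. equal mass of ice lost.
Ice mass of Draund: 4.680×10^14 kg; ice mass of Osteg: 8.107×10^15 kg.
Fraction required = 4.680×10^14 / 8.107×10^15 = 0.0577 → 5.77 %.

≈ 5.77 %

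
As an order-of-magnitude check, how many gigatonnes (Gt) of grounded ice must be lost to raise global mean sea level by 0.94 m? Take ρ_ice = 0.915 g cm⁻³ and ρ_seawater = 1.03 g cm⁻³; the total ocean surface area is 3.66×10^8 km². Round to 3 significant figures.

≈ 3.54×10^5 Gt

Required water volume = Δh × A = 0.94 m × 3.66×10^14 m² = 3.440×10^14 m³.
ρ_w = 1.03 g cm⁻³ = 1030 kg m⁻³, so the mass of water = 3.440×10^14 m³ × 1030 kg m⁻³ = 3.544×10^17 kg = 3.54×10^5 Gt (and the same mass of ice, by conservation).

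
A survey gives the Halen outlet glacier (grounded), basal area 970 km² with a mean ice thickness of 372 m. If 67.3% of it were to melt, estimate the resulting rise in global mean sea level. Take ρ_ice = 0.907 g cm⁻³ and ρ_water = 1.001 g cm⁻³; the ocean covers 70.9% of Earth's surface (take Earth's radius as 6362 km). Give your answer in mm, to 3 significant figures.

≈ 0.610 mm

Halen: ice volume = 970 km² × 372 m = 360.8 km³; 0.673 × 360.8 × (907/1001) = 220.0 km³ of water.
Spread over 3.61×10^14 m² of ocean, Δh = 2.200×10^11 / 3.61×10^14 = 6.10×10^-4 m = 0.610 mm.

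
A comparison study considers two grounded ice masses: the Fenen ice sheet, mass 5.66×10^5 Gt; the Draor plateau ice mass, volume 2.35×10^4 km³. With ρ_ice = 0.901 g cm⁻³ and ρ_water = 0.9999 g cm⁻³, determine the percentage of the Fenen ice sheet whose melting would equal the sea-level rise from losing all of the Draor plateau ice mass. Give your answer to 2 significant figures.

≈ 3.7 %

Equal sea-level rise means equal mass of meltwater, i.e. equal mass of ice lost.
Ice mass of Draor: 2.117×10^16 kg; ice mass of Fenen: 5.660×10^17 kg.
Fraction required = 2.117×10^16 / 5.660×10^17 = 0.0374 → 3.7 %.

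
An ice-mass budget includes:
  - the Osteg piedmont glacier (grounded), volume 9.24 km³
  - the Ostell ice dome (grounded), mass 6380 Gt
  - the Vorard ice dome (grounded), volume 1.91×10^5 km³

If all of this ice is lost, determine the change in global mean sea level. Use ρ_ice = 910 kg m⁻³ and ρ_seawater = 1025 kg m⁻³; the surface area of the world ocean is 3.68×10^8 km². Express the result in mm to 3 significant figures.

≈ 478 mm

Osteg: 9.24 km³ × (910/1025) = 8.203 km³ of water.
Ostell: 6380 Gt = 6.380×10^15 kg; dividing by ρ_w = 1025 kg m⁻³ gives 6.224×10^12 m³ of water.
Vorard: 1.91×10^5 km³ × (910/1025) = 1.696×10^5 km³ of water.
Total added water ≈ 1.758×10^14 m³ over 3.68×10^14 m² → Δh = 0.478 m = 478 mm.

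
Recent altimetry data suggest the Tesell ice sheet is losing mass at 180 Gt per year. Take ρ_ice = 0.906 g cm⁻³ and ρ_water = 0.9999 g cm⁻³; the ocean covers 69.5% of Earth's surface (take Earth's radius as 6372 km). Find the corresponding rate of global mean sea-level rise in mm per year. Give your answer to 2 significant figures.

ρ_w = 0.9999 g cm⁻³ = 999.9 kg m⁻³. Annual water volume added = 180 Gt / ρ_w = 1.800×10^14 kg / 999.9 kg m⁻³ = 1.800×10^11 m³.
Δh per year = 1.800×10^11 / 3.55×10^14 = 5.08×10^-4 m = 0.51 mm.

≈ 0.51 mm/yr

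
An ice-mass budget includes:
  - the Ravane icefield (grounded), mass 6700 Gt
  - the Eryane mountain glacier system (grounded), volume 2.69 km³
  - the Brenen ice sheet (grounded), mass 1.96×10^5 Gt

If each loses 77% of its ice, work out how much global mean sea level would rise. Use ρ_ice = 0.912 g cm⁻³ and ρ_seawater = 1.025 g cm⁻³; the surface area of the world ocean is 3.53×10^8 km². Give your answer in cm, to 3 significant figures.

Ravane: 0.77 × 6700 Gt = 5.159×10^15 kg; dividing by ρ_w = 1.025 g cm⁻³ = 1025 kg m⁻³ gives 5.033×10^12 m³ of water.
Eryane: 0.77 × 2.69 km³ × (912/1025) = 1.843 km³ of water.
Brenen: 0.77 × 1.96×10^5 Gt = 1.509×10^17 kg; dividing by ρ_w = 1025 kg m⁻³ gives 1.472×10^14 m³ of water.
Total added water ≈ 1.523×10^14 m³ over 3.53×10^14 m² → Δh = 0.431 m = 43.1 cm.

≈ 43.1 cm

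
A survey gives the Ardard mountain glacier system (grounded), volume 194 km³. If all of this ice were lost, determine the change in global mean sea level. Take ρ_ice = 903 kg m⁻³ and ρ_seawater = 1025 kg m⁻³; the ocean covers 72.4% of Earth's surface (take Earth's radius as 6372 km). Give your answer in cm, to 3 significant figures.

Ardard: 194 km³ × (903/1025) = 170.9 km³ of water.
Spread over 3.69×10^14 m² of ocean, Δh = 1.709×10^11 / 3.69×10^14 = 4.63×10^-4 m = 0.0463 cm.

≈ 0.0463 cm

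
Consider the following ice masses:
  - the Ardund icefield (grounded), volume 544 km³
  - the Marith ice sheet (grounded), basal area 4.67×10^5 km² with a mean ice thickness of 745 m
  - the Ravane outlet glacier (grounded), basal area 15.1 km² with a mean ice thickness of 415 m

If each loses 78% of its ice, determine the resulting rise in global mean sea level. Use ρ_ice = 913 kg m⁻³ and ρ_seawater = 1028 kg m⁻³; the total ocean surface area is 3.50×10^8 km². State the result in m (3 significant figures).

Ardund: 0.78 × 544 km³ × (913/1028) = 376.9 km³ of water.
Marith: ice volume = 4.67×10^5 km² × 745 m = 3.479×10^5 km³; 0.78 × 3.479×10^5 × (913/1028) = 2.410×10^5 km³ of water.
Ravane: ice volume = 15.1 km² × 415 m = 6.266 km³; 0.78 × 6.266 × (913/1028) = 4.341 km³ of water.
Total added water ≈ 2.414×10^14 m³ over 3.50×10^14 m² → Δh = 0.690 m.

≈ 0.690 m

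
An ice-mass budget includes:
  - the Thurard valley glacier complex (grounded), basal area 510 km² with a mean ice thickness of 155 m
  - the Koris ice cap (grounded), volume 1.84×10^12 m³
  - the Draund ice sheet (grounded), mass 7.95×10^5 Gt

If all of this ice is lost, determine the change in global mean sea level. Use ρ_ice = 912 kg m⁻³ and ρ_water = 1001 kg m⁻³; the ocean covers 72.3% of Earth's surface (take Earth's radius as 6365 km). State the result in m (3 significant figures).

≈ 2.16 m

Thurard: ice volume = 510 km² × 155 m = 79.05 km³; 79.05 × (912/1001) = 72.02 km³ of water.
Koris: 1.84×10^12 m³ × (912/1001) = 1.676×10^12 m³ of water.
Draund: 7.95×10^5 Gt = 7.950×10^17 kg; dividing by ρ_w = 1001 kg m⁻³ gives 7.942×10^14 m³ of water.
Total added water ≈ 7.960×10^14 m³ over 3.68×10^14 m² → Δh = 2.16 m.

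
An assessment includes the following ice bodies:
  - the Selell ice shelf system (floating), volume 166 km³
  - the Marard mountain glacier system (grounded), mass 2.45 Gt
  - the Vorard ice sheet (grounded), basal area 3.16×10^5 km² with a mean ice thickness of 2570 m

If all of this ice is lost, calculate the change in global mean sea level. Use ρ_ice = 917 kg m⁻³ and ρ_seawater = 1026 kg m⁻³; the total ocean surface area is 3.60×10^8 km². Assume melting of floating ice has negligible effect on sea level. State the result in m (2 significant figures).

The Selell ice shelf system is floating and already displaces its own weight of water, so its melt adds essentially nothing to sea level.
Marard: 2.45 Gt = 2.450×10^12 kg; dividing by ρ_w = 1026 kg m⁻³ gives 2.388×10^9 m³ of water.
Vorard: ice volume = 3.16×10^5 km² × 2570 m = 8.121×10^5 km³; 8.121×10^5 × (917/1026) = 7.258×10^5 km³ of water.
Total added water ≈ 7.258×10^14 m³ over 3.60×10^14 m² → Δh = 2.02 m.

≈ 2.0 m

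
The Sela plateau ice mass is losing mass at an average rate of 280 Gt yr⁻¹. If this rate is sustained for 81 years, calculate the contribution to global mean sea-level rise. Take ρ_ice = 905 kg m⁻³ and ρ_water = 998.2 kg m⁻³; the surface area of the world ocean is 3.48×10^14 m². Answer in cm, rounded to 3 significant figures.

Total mass lost = 280 Gt/yr × 81 yr = 2.268×10^4 Gt = 2.268×10^16 kg.
ρ_w = 998.2 kg m⁻³, so water volume = 2.268×10^16 / 998.2 = 2.272×10^13 m³.
Δh = 2.272×10^13 / 3.48×10^14 = 0.0653 m = 6.53 cm.

≈ 6.53 cm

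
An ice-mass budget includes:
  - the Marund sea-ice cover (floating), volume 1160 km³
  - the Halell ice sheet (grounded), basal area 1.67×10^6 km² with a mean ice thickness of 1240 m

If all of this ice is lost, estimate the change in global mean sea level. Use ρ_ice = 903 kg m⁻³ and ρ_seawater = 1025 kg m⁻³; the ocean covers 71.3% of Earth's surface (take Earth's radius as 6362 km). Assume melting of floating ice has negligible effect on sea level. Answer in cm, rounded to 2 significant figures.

≈ 500 cm

The Marund sea-ice cover is floating and already displaces its own weight of water, so its melt adds essentially nothing to sea level.
Halell: ice volume = 1.67×10^6 km² × 1240 m = 2.071×10^6 km³; 2.071×10^6 × (903/1025) = 1.824×10^6 km³ of water.
Total added water ≈ 1.824×10^15 m³ over 3.63×10^14 m² → Δh = 5.03 m = 500 cm.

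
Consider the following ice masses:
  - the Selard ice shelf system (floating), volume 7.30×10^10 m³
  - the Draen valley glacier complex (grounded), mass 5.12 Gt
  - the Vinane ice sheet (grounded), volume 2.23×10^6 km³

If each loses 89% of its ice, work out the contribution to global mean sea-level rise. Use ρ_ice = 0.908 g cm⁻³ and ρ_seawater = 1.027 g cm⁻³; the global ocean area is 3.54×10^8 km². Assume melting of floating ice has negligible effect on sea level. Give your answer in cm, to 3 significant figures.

The Selard ice shelf system is floating and already displaces its own weight of water, so its melt adds essentially nothing to sea level.
Draen: 0.89 × 5.12 Gt = 4.557×10^12 kg; dividing by ρ_w = 1.027 g cm⁻³ = 1027 kg m⁻³ gives 4.437×10^9 m³ of water.
Vinane: 0.89 × 2.23×10^6 km³ × (908/1027) = 1.755×10^6 km³ of water.
Total added water ≈ 1.755×10^15 m³ over 3.54×10^14 m² → Δh = 4.96 m = 496 cm.

≈ 496 cm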